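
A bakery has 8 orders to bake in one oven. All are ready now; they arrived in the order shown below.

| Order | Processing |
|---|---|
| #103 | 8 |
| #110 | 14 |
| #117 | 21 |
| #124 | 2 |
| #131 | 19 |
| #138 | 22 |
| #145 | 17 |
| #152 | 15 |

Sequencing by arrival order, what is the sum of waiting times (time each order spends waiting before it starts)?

371

FIFO (arrival order): #103 #110 #117 #124 #131 #138 #145 #152.
#103: waits 0, runs 0→8
#110: waits 8, runs 8→22
#117: waits 22, runs 22→43
#124: waits 43, runs 43→45
#131: waits 45, runs 45→64
#138: waits 64, runs 64→86
#145: waits 86, runs 86→103
#152: waits 103, runs 103→118
Sum = 0+8+22+43+45+64+86+103 = 371.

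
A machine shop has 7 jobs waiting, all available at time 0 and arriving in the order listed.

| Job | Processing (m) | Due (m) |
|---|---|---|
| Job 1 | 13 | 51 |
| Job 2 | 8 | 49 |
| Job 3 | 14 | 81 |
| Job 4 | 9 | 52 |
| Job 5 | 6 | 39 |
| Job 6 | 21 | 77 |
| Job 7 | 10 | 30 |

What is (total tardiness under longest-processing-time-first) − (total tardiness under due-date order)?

LPT (decreasing processing time): Job 6 Job 3 Job 1 Job 7 Job 4 Job 2 Job 5.
Job 6: 0→21, due 77, tardiness 0
Job 3: 21→35, due 81, tardiness 0
Job 1: 35→48, due 51, tardiness 0
Job 7: 48→58, due 30, tardiness 28
Job 4: 58→67, due 52, tardiness 15
Job 2: 67→75, due 49, tardiness 26
Job 5: 75→81, due 39, tardiness 42
Sum = 0+0+0+28+15+26+42 = 111.
EDD (increasing due date): Job 7 Job 5 Job 2 Job 1 Job 4 Job 6 Job 3.
Job 7: 0→10, due 30, tardiness 0
Job 5: 10→16, due 39, tardiness 0
Job 2: 16→24, due 49, tardiness 0
Job 1: 24→37, due 51, tardiness 0
Job 4: 37→46, due 52, tardiness 0
Job 6: 46→67, due 77, tardiness 0
Job 3: 67→81, due 81, tardiness 0
Sum = 0+0+0+0+0+0+0 = 0.
Difference = 111 − 0 = 111.

111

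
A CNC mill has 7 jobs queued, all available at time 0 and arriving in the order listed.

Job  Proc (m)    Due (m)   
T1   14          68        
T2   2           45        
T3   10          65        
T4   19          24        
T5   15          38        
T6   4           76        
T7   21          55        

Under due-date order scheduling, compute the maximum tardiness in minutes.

EDD (increasing due date): T4 T5 T2 T7 T3 T1 T6.
T4: 0→19, due 24, tardiness 0
T5: 19→34, due 38, tardiness 0
T2: 34→36, due 45, tardiness 0
T7: 36→57, due 55, tardiness 2
T3: 57→67, due 65, tardiness 2
T1: 67→81, due 68, tardiness 13
T6: 81→85, due 76, tardiness 9
Maximum = 13.

13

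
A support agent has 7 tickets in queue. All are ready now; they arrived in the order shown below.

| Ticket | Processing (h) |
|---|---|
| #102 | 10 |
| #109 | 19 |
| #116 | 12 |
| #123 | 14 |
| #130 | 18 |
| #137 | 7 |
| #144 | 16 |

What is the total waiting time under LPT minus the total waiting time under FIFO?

56

LPT (decreasing processing time): #109 #130 #144 #123 #116 #102 #137.
#109: waits 0, runs 0→19
#130: waits 19, runs 19→37
#144: waits 37, runs 37→53
#123: waits 53, runs 53→67
#116: waits 67, runs 67→79
#102: waits 79, runs 79→89
#137: waits 89, runs 89→96
Sum = 0+19+37+53+67+79+89 = 344.
FIFO (arrival order): #102 #109 #116 #123 #130 #137 #144.
#102: waits 0, runs 0→10
#109: waits 10, runs 10→29
#116: waits 29, runs 29→41
#123: waits 41, runs 41→55
#130: waits 55, runs 55→73
#137: waits 73, runs 73→80
#144: waits 80, runs 80→96
Sum = 0+10+29+41+55+73+80 = 288.
Difference = 344 − 288 = 56.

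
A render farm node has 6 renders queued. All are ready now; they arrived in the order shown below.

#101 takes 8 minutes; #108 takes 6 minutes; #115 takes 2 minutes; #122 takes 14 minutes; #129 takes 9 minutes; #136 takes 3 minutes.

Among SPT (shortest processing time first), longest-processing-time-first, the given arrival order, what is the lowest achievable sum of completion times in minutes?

SPT (increasing processing time): #115 #136 #108 #101 #129 #122.
#115: 0→2
#136: 2→5
#108: 5→11
#101: 11→19
#129: 19→28
#122: 28→42
Sum = 2+5+11+19+28+42 = 107.
LPT (decreasing processing time): #122 #129 #101 #108 #136 #115.
#122: 0→14
#129: 14→23
#101: 23→31
#108: 31→37
#136: 37→40
#115: 40→42
Sum = 14+23+31+37+40+42 = 187.
FIFO (arrival order): #101 #108 #115 #122 #129 #136.
#101: 0→8
#108: 8→14
#115: 14→16
#122: 16→30
#129: 30→39
#136: 39→42
Sum = 8+14+16+30+39+42 = 149.
SPT 107, LPT 187, FIFO 149 → minimum 107.

107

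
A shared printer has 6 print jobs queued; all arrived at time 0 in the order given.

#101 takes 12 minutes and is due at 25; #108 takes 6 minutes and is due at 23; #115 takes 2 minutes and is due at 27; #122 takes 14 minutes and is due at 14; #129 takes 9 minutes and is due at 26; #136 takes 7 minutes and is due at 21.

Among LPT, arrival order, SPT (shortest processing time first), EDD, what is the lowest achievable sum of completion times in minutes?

LPT (decreasing processing time): #122 #101 #129 #136 #108 #115.
#122: 0→14
#101: 14→26
#129: 26→35
#136: 35→42
#108: 42→48
#115: 48→50
Sum = 14+26+35+42+48+50 = 215.
FIFO (arrival order): #101 #108 #115 #122 #129 #136.
#101: 0→12
#108: 12→18
#115: 18→20
#122: 20→34
#129: 34→43
#136: 43→50
Sum = 12+18+20+34+43+50 = 177.
SPT (increasing processing time): #115 #108 #136 #129 #101 #122.
#115: 0→2
#108: 2→8
#136: 8→15
#129: 15→24
#101: 24→36
#122: 36→50
Sum = 2+8+15+24+36+50 = 135.
EDD (increasing due date): #122 #136 #108 #101 #129 #115.
#122: 0→14
#136: 14→21
#108: 21→27
#101: 27→39
#129: 39→48
#115: 48→50
Sum = 14+21+27+39+48+50 = 199.
LPT 215, FIFO 177, SPT 135, EDD 199 → minimum 135.

135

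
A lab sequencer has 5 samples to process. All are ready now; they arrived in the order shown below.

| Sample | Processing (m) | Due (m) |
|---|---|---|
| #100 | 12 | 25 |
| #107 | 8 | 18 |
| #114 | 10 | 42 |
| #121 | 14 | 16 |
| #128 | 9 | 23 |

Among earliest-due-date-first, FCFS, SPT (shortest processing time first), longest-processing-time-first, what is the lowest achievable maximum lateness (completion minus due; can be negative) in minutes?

EDD (increasing due date): #121 #107 #128 #100 #114.
#121: 0→14, due 16, lateness -2
#107: 14→22, due 18, lateness 4
#128: 22→31, due 23, lateness 8
#100: 31→43, due 25, lateness 18
#114: 43→53, due 42, lateness 11
Maximum = 18.
FIFO (arrival order): #100 #107 #114 #121 #128.
#100: 0→12, due 25, lateness -13
#107: 12→20, due 18, lateness 2
#114: 20→30, due 42, lateness -12
#121: 30→44, due 16, lateness 28
#128: 44→53, due 23, lateness 30
Maximum = 30.
SPT (increasing processing time): #107 #128 #114 #100 #121.
#107: 0→8, due 18, lateness -10
#128: 8→17, due 23, lateness -6
#114: 17→27, due 42, lateness -15
#100: 27→39, due 25, lateness 14
#121: 39→53, due 16, lateness 37
Maximum = 37.
LPT (decreasing processing time): #121 #100 #114 #128 #107.
#121: 0→14, due 16, lateness -2
#100: 14→26, due 25, lateness 1
#114: 26→36, due 42, lateness -6
#128: 36→45, due 23, lateness 22
#107: 45→53, due 18, lateness 35
Maximum = 35.
EDD 18, FIFO 30, SPT 37, LPT 35 → minimum 18.

18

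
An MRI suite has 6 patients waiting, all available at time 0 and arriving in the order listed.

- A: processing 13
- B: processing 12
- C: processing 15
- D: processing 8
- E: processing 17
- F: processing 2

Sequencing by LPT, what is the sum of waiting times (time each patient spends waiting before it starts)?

LPT (decreasing processing time): E C A B D F.
E: waits 0, runs 0→17
C: waits 17, runs 17→32
A: waits 32, runs 32→45
B: waits 45, runs 45→57
D: waits 57, runs 57→65
F: waits 65, runs 65→67
Sum = 0+17+32+45+57+65 = 216.

216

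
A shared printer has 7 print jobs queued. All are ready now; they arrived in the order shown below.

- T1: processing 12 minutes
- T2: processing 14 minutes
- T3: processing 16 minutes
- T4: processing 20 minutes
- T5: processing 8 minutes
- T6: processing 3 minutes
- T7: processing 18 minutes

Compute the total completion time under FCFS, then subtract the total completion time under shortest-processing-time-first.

87

FIFO (arrival order): T1 T2 T3 T4 T5 T6 T7.
T1: 0→12
T2: 12→26
T3: 26→42
T4: 42→62
T5: 62→70
T6: 70→73
T7: 73→91
Sum = 12+26+42+62+70+73+91 = 376.
SPT (increasing processing time): T6 T5 T1 T2 T3 T7 T4.
T6: 0→3
T5: 3→11
T1: 11→23
T2: 23→37
T3: 37→53
T7: 53→71
T4: 71→91
Sum = 3+11+23+37+53+71+91 = 289.
Difference = 376 − 289 = 87.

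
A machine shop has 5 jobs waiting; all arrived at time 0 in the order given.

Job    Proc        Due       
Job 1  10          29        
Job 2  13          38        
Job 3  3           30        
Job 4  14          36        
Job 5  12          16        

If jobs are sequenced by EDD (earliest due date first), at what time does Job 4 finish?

39

EDD (increasing due date): Job 5 Job 1 Job 3 Job 4 Job 2.
Job 5: 0→12
Job 1: 12→22
Job 3: 22→25
Job 4: 25→39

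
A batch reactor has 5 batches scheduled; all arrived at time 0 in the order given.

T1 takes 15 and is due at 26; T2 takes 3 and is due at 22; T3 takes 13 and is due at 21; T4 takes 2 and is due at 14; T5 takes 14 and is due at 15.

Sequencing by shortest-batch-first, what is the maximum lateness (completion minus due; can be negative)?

21

SPT (increasing processing time): T4 T2 T3 T5 T1.
T4: 0→2, due 14, lateness -12
T2: 2→5, due 22, lateness -17
T3: 5→18, due 21, lateness -3
T5: 18→32, due 15, lateness 17
T1: 32→47, due 26, lateness 21
Maximum = 21.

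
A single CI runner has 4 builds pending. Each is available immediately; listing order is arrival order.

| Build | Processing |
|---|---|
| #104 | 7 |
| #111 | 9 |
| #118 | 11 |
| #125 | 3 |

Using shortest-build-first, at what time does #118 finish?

SPT (increasing processing time): #125 #104 #111 #118.
#125: 0→3
#104: 3→10
#111: 10→19
#118: 19→30

30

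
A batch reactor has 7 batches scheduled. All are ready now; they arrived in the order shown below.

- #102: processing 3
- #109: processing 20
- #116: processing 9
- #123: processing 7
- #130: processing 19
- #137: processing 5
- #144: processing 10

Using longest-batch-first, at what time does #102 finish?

LPT (decreasing processing time): #109 #130 #144 #116 #123 #137 #102.
#109: 0→20
#130: 20→39
#144: 39→49
#116: 49→58
#123: 58→65
#137: 65→70
#102: 70→73

73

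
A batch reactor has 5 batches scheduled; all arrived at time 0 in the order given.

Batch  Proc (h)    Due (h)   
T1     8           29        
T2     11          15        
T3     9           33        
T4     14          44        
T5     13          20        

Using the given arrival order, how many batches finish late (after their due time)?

FIFO (arrival order): T1 T2 T3 T4 T5.
T1: 0→8, due 29, tardiness 0
T2: 8→19, due 15, tardiness 4
T3: 19→28, due 33, tardiness 0
T4: 28→42, due 44, tardiness 0
T5: 42→55, due 20, tardiness 35
Late batches: 2.

2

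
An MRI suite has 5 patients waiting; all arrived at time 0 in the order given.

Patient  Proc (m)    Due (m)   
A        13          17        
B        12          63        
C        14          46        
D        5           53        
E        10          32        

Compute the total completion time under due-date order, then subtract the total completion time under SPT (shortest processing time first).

28

EDD (increasing due date): A E C D B.
A: 0→13
E: 13→23
C: 23→37
D: 37→42
B: 42→54
Sum = 13+23+37+42+54 = 169.
SPT (increasing processing time): D E B A C.
D: 0→5
E: 5→15
B: 15→27
A: 27→40
C: 40→54
Sum = 5+15+27+40+54 = 141.
Difference = 169 − 141 = 28.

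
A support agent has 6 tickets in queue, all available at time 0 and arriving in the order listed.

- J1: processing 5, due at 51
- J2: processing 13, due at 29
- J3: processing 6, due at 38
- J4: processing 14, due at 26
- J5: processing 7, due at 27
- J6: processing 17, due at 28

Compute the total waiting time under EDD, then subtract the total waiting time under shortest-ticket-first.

71

EDD (increasing due date): J4 J5 J6 J2 J3 J1.
J4: waits 0, runs 0→14
J5: waits 14, runs 14→21
J6: waits 21, runs 21→38
J2: waits 38, runs 38→51
J3: waits 51, runs 51→57
J1: waits 57, runs 57→62
Sum = 0+14+21+38+51+57 = 181.
SPT (increasing processing time): J1 J3 J5 J2 J4 J6.
J1: waits 0, runs 0→5
J3: waits 5, runs 5→11
J5: waits 11, runs 11→18
J2: waits 18, runs 18→31
J4: waits 31, runs 31→45
J6: waits 45, runs 45→62
Sum = 0+5+11+18+31+45 = 110.
Difference = 181 − 110 = 71.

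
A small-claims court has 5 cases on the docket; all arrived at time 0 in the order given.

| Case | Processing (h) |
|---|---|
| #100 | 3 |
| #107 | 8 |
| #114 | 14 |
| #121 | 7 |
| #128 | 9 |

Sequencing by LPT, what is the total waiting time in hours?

106

LPT (decreasing processing time): #114 #128 #107 #121 #100.
#114: waits 0, runs 0→14
#128: waits 14, runs 14→23
#107: waits 23, runs 23→31
#121: waits 31, runs 31→38
#100: waits 38, runs 38→41
Sum = 0+14+23+31+38 = 106.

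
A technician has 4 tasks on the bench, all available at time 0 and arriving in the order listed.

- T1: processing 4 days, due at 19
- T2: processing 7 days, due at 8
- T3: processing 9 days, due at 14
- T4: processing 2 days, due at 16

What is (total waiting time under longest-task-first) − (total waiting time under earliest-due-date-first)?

4

LPT (decreasing processing time): T3 T2 T1 T4.
T3: waits 0, runs 0→9
T2: waits 9, runs 9→16
T1: waits 16, runs 16→20
T4: waits 20, runs 20→22
Sum = 0+9+16+20 = 45.
EDD (increasing due date): T2 T3 T4 T1.
T2: waits 0, runs 0→7
T3: waits 7, runs 7→16
T4: waits 16, runs 16→18
T1: waits 18, runs 18→22
Sum = 0+7+16+18 = 41.
Difference = 45 − 41 = 4.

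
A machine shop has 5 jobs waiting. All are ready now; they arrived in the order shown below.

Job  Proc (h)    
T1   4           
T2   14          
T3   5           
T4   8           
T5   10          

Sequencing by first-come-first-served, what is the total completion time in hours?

117

FIFO (arrival order): T1 T2 T3 T4 T5.
T1: 0→4
T2: 4→18
T3: 18→23
T4: 23→31
T5: 31→41
Sum = 4+18+23+31+41 = 117.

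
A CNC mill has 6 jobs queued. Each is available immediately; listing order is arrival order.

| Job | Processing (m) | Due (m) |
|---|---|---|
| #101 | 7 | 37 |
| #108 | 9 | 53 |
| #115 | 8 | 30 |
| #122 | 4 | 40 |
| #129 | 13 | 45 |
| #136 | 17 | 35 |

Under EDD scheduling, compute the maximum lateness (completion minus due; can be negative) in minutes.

5

EDD (increasing due date): #115 #136 #101 #122 #129 #108.
#115: 0→8, due 30, lateness -22
#136: 8→25, due 35, lateness -10
#101: 25→32, due 37, lateness -5
#122: 32→36, due 40, lateness -4
#129: 36→49, due 45, lateness 4
#108: 49→58, due 53, lateness 5
Maximum = 5.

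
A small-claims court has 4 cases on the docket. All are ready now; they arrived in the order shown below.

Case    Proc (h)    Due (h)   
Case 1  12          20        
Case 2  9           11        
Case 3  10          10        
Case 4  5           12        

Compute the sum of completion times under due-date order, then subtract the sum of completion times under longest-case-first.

-12

EDD (increasing due date): Case 3 Case 2 Case 4 Case 1.
Case 3: 0→10
Case 2: 10→19
Case 4: 19→24
Case 1: 24→36
Sum = 10+19+24+36 = 89.
LPT (decreasing processing time): Case 1 Case 3 Case 2 Case 4.
Case 1: 0→12
Case 3: 12→22
Case 2: 22→31
Case 4: 31→36
Sum = 12+22+31+36 = 101.
Difference = 89 − 101 = -12.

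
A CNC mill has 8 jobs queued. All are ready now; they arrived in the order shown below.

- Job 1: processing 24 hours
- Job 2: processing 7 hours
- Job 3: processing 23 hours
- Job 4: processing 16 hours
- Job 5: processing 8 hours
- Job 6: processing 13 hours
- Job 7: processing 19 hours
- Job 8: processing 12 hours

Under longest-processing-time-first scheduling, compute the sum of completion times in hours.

658

LPT (decreasing processing time): Job 1 Job 3 Job 7 Job 4 Job 6 Job 8 Job 5 Job 2.
Job 1: 0→24
Job 3: 24→47
Job 7: 47→66
Job 4: 66→82
Job 6: 82→95
Job 8: 95→107
Job 5: 107→115
Job 2: 115→122
Sum = 24+47+66+82+95+107+115+122 = 658.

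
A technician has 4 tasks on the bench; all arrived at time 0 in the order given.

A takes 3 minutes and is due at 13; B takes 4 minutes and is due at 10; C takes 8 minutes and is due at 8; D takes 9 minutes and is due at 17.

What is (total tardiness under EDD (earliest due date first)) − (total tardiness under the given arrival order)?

EDD (increasing due date): C B A D.
C: 0→8, due 8, tardiness 0
B: 8→12, due 10, tardiness 2
A: 12→15, due 13, tardiness 2
D: 15→24, due 17, tardiness 7
Sum = 0+2+2+7 = 11.
FIFO (arrival order): A B C D.
A: 0→3, due 13, tardiness 0
B: 3→7, due 10, tardiness 0
C: 7→15, due 8, tardiness 7
D: 15→24, due 17, tardiness 7
Sum = 0+0+7+7 = 14.
Difference = 11 − 14 = -3.

-3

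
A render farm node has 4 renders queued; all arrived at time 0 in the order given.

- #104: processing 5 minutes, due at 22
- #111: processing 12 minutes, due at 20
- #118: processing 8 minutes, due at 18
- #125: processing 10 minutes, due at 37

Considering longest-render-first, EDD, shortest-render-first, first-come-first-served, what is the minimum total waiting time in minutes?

41

LPT (decreasing processing time): #111 #125 #118 #104.
#111: waits 0, runs 0→12
#125: waits 12, runs 12→22
#118: waits 22, runs 22→30
#104: waits 30, runs 30→35
Sum = 0+12+22+30 = 64.
EDD (increasing due date): #118 #111 #104 #125.
#118: waits 0, runs 0→8
#111: waits 8, runs 8→20
#104: waits 20, runs 20→25
#125: waits 25, runs 25→35
Sum = 0+8+20+25 = 53.
SPT (increasing processing time): #104 #118 #125 #111.
#104: waits 0, runs 0→5
#118: waits 5, runs 5→13
#125: waits 13, runs 13→23
#111: waits 23, runs 23→35
Sum = 0+5+13+23 = 41.
FIFO (arrival order): #104 #111 #118 #125.
#104: waits 0, runs 0→5
#111: waits 5, runs 5→17
#118: waits 17, runs 17→25
#125: waits 25, runs 25→35
Sum = 0+5+17+25 = 47.
LPT 64, EDD 53, SPT 41, FIFO 47 → minimum 41.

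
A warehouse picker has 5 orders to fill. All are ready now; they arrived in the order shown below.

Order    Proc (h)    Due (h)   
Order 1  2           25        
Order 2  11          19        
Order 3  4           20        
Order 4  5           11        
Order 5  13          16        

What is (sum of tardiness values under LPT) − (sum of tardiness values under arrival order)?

LPT (decreasing processing time): Order 5 Order 2 Order 4 Order 3 Order 1.
Order 5: 0→13, due 16, tardiness 0
Order 2: 13→24, due 19, tardiness 5
Order 4: 24→29, due 11, tardiness 18
Order 3: 29→33, due 20, tardiness 13
Order 1: 33→35, due 25, tardiness 10
Sum = 0+5+18+13+10 = 46.
FIFO (arrival order): Order 1 Order 2 Order 3 Order 4 Order 5.
Order 1: 0→2, due 25, tardiness 0
Order 2: 2→13, due 19, tardiness 0
Order 3: 13→17, due 20, tardiness 0
Order 4: 17→22, due 11, tardiness 11
Order 5: 22→35, due 16, tardiness 19
Sum = 0+0+0+11+19 = 30.
Difference = 46 − 30 = 16.

16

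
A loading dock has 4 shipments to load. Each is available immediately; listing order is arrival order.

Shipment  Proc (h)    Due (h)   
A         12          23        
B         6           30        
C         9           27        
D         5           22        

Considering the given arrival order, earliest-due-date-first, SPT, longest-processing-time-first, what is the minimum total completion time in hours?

68

FIFO (arrival order): A B C D.
A: 0→12
B: 12→18
C: 18→27
D: 27→32
Sum = 12+18+27+32 = 89.
EDD (increasing due date): D A C B.
D: 0→5
A: 5→17
C: 17→26
B: 26→32
Sum = 5+17+26+32 = 80.
SPT (increasing processing time): D B C A.
D: 0→5
B: 5→11
C: 11→20
A: 20→32
Sum = 5+11+20+32 = 68.
LPT (decreasing processing time): A C B D.
A: 0→12
C: 12→21
B: 21→27
D: 27→32
Sum = 12+21+27+32 = 92.
FIFO 89, EDD 80, SPT 68, LPT 92 → minimum 68.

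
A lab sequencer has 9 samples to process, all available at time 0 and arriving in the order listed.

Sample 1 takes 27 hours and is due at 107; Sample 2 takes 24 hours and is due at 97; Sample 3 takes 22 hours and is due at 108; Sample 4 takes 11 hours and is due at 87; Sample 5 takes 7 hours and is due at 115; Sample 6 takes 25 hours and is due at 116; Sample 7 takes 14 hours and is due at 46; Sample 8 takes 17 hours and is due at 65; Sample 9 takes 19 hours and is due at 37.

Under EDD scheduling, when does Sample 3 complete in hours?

134

EDD (increasing due date): Sample 9 Sample 7 Sample 8 Sample 4 Sample 2 Sample 1 Sample 3 Sample 5 Sample 6.
Sample 9: 0→19
Sample 7: 19→33
Sample 8: 33→50
Sample 4: 50→61
Sample 2: 61→85
Sample 1: 85→112
Sample 3: 112→134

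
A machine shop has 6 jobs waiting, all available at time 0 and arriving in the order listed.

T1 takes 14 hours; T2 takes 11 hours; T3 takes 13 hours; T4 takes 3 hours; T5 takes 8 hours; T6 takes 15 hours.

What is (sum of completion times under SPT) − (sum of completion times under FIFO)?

SPT (increasing processing time): T4 T5 T2 T3 T1 T6.
T4: 0→3
T5: 3→11
T2: 11→22
T3: 22→35
T1: 35→49
T6: 49→64
Sum = 3+11+22+35+49+64 = 184.
FIFO (arrival order): T1 T2 T3 T4 T5 T6.
T1: 0→14
T2: 14→25
T3: 25→38
T4: 38→41
T5: 41→49
T6: 49→64
Sum = 14+25+38+41+49+64 = 231.
Difference = 184 − 231 = -47.

-47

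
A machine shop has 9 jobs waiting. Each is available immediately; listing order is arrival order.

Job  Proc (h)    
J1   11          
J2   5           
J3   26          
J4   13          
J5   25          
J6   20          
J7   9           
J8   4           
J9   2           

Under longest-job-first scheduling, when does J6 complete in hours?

LPT (decreasing processing time): J3 J5 J6 J4 J1 J7 J2 J8 J9.
J3: 0→26
J5: 26→51
J6: 51→71

71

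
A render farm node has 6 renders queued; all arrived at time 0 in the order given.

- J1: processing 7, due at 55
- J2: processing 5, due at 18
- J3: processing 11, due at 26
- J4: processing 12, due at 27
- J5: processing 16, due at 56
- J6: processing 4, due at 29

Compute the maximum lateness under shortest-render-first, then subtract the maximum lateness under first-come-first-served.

SPT (increasing processing time): J6 J2 J1 J3 J4 J5.
J6: 0→4, due 29, lateness -25
J2: 4→9, due 18, lateness -9
J1: 9→16, due 55, lateness -39
J3: 16→27, due 26, lateness 1
J4: 27→39, due 27, lateness 12
J5: 39→55, due 56, lateness -1
Maximum = 12.
FIFO (arrival order): J1 J2 J3 J4 J5 J6.
J1: 0→7, due 55, lateness -48
J2: 7→12, due 18, lateness -6
J3: 12→23, due 26, lateness -3
J4: 23→35, due 27, lateness 8
J5: 35→51, due 56, lateness -5
J6: 51→55, due 29, lateness 26
Maximum = 26.
Difference = 12 − 26 = -14.

-14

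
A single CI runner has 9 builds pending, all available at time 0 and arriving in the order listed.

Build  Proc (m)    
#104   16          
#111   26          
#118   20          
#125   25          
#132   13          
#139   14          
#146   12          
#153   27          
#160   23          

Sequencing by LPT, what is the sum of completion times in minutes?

LPT (decreasing processing time): #153 #111 #125 #160 #118 #104 #139 #132 #146.
#153: 0→27
#111: 27→53
#125: 53→78
#160: 78→101
#118: 101→121
#104: 121→137
#139: 137→151
#132: 151→164
#146: 164→176
Sum = 27+53+78+101+121+137+151+164+176 = 1008.

1008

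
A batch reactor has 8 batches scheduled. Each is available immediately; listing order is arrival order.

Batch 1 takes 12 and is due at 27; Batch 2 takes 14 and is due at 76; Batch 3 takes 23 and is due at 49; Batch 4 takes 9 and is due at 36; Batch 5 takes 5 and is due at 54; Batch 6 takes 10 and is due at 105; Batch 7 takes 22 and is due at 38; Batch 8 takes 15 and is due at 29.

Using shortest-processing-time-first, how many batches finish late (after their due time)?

SPT (increasing processing time): Batch 5 Batch 4 Batch 6 Batch 1 Batch 2 Batch 8 Batch 7 Batch 3.
Batch 5: 0→5, due 54, tardiness 0
Batch 4: 5→14, due 36, tardiness 0
Batch 6: 14→24, due 105, tardiness 0
Batch 1: 24→36, due 27, tardiness 9
Batch 2: 36→50, due 76, tardiness 0
Batch 8: 50→65, due 29, tardiness 36
Batch 7: 65→87, due 38, tardiness 49
Batch 3: 87→110, due 49, tardiness 61
Late batches: 4.

4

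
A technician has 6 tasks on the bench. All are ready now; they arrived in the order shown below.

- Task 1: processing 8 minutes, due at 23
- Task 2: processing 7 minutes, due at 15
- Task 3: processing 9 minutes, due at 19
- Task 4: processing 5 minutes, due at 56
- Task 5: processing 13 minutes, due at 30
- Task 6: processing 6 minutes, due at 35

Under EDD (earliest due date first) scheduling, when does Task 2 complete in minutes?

EDD (increasing due date): Task 2 Task 3 Task 1 Task 5 Task 6 Task 4.
Task 2: 0→7

7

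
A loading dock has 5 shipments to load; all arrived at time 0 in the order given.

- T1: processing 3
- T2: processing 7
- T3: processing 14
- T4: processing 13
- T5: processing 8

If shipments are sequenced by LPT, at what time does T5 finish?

35

LPT (decreasing processing time): T3 T4 T5 T2 T1.
T3: 0→14
T4: 14→27
T5: 27→35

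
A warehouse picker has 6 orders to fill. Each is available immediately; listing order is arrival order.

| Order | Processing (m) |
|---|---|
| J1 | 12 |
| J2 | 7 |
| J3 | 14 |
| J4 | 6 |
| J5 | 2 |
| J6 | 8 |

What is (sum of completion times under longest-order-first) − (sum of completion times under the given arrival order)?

LPT (decreasing processing time): J3 J1 J6 J2 J4 J5.
J3: 0→14
J1: 14→26
J6: 26→34
J2: 34→41
J4: 41→47
J5: 47→49
Sum = 14+26+34+41+47+49 = 211.
FIFO (arrival order): J1 J2 J3 J4 J5 J6.
J1: 0→12
J2: 12→19
J3: 19→33
J4: 33→39
J5: 39→41
J6: 41→49
Sum = 12+19+33+39+41+49 = 193.
Difference = 211 − 193 = 18.

18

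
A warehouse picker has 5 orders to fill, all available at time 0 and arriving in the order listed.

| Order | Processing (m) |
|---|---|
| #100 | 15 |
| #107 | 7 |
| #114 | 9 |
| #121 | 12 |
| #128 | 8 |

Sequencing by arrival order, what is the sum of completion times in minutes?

FIFO (arrival order): #100 #107 #114 #121 #128.
#100: 0→15
#107: 15→22
#114: 22→31
#121: 31→43
#128: 43→51
Sum = 15+22+31+43+51 = 162.

162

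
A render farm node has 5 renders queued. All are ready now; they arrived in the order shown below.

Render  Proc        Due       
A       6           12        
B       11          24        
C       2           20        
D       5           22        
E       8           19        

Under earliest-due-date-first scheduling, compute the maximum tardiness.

8

EDD (increasing due date): A E C D B.
A: 0→6, due 12, tardiness 0
E: 6→14, due 19, tardiness 0
C: 14→16, due 20, tardiness 0
D: 16→21, due 22, tardiness 0
B: 21→32, due 24, tardiness 8
Maximum = 8.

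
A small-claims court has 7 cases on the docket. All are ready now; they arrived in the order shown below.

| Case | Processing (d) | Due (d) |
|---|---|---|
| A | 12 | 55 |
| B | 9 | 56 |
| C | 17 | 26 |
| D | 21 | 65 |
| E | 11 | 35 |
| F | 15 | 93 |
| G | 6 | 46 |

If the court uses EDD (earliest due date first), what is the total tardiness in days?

EDD (increasing due date): C E G A B D F.
C: 0→17, due 26, tardiness 0
E: 17→28, due 35, tardiness 0
G: 28→34, due 46, tardiness 0
A: 34→46, due 55, tardiness 0
B: 46→55, due 56, tardiness 0
D: 55→76, due 65, tardiness 11
F: 76→91, due 93, tardiness 0
Sum = 0+0+0+0+0+11+0 = 11.

11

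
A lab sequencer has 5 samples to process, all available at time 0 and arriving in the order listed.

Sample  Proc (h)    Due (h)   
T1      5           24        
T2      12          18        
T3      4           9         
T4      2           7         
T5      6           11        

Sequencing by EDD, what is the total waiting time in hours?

44

EDD (increasing due date): T4 T3 T5 T2 T1.
T4: waits 0, runs 0→2
T3: waits 2, runs 2→6
T5: waits 6, runs 6→12
T2: waits 12, runs 12→24
T1: waits 24, runs 24→29
Sum = 0+2+6+12+24 = 44.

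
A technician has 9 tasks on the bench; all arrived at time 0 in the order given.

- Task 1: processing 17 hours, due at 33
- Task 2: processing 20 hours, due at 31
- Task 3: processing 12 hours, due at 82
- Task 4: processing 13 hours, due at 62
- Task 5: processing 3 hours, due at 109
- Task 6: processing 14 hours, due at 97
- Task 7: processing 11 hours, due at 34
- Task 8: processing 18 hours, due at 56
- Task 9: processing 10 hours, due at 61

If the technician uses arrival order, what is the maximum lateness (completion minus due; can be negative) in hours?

57

FIFO (arrival order): Task 1 Task 2 Task 3 Task 4 Task 5 Task 6 Task 7 Task 8 Task 9.
Task 1: 0→17, due 33, lateness -16
Task 2: 17→37, due 31, lateness 6
Task 3: 37→49, due 82, lateness -33
Task 4: 49→62, due 62, lateness 0
Task 5: 62→65, due 109, lateness -44
Task 6: 65→79, due 97, lateness -18
Task 7: 79→90, due 34, lateness 56
Task 8: 90→108, due 56, lateness 52
Task 9: 108→118, due 61, lateness 57
Maximum = 57.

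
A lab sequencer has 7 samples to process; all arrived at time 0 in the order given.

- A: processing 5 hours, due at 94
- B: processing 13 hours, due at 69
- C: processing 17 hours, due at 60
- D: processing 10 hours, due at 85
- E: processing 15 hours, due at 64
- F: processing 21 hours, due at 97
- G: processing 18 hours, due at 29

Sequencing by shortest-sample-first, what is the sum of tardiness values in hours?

51

SPT (increasing processing time): A D B E C G F.
A: 0→5, due 94, tardiness 0
D: 5→15, due 85, tardiness 0
B: 15→28, due 69, tardiness 0
E: 28→43, due 64, tardiness 0
C: 43→60, due 60, tardiness 0
G: 60→78, due 29, tardiness 49
F: 78→99, due 97, tardiness 2
Sum = 0+0+0+0+0+49+2 = 51.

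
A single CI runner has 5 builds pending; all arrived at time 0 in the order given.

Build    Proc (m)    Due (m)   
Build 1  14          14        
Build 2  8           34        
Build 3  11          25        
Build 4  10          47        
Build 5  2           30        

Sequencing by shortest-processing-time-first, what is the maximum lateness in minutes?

31

SPT (increasing processing time): Build 5 Build 2 Build 4 Build 3 Build 1.
Build 5: 0→2, due 30, lateness -28
Build 2: 2→10, due 34, lateness -24
Build 4: 10→20, due 47, lateness -27
Build 3: 20→31, due 25, lateness 6
Build 1: 31→45, due 14, lateness 31
Maximum = 31.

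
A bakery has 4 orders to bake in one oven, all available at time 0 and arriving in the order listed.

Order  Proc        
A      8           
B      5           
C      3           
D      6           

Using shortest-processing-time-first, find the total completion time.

47

SPT (increasing processing time): C B D A.
C: 0→3
B: 3→8
D: 8→14
A: 14→22
Sum = 3+8+14+22 = 47.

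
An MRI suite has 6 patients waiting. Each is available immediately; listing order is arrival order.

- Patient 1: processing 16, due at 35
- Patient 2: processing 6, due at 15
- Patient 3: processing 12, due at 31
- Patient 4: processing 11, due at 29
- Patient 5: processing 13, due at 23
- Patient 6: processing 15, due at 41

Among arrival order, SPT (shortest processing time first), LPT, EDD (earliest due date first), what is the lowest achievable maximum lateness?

FIFO (arrival order): Patient 1 Patient 2 Patient 3 Patient 4 Patient 5 Patient 6.
Patient 1: 0→16, due 35, lateness -19
Patient 2: 16→22, due 15, lateness 7
Patient 3: 22→34, due 31, lateness 3
Patient 4: 34→45, due 29, lateness 16
Patient 5: 45→58, due 23, lateness 35
Patient 6: 58→73, due 41, lateness 32
Maximum = 35.
SPT (increasing processing time): Patient 2 Patient 4 Patient 3 Patient 5 Patient 6 Patient 1.
Patient 2: 0→6, due 15, lateness -9
Patient 4: 6→17, due 29, lateness -12
Patient 3: 17→29, due 31, lateness -2
Patient 5: 29→42, due 23, lateness 19
Patient 6: 42→57, due 41, lateness 16
Patient 1: 57→73, due 35, lateness 38
Maximum = 38.
LPT (decreasing processing time): Patient 1 Patient 6 Patient 5 Patient 3 Patient 4 Patient 2.
Patient 1: 0→16, due 35, lateness -19
Patient 6: 16→31, due 41, lateness -10
Patient 5: 31→44, due 23, lateness 21
Patient 3: 44→56, due 31, lateness 25
Patient 4: 56→67, due 29, lateness 38
Patient 2: 67→73, due 15, lateness 58
Maximum = 58.
EDD (increasing due date): Patient 2 Patient 5 Patient 4 Patient 3 Patient 1 Patient 6.
Patient 2: 0→6, due 15, lateness -9
Patient 5: 6→19, due 23, lateness -4
Patient 4: 19→30, due 29, lateness 1
Patient 3: 30→42, due 31, lateness 11
Patient 1: 42→58, due 35, lateness 23
Patient 6: 58→73, due 41, lateness 32
Maximum = 32.
FIFO 35, SPT 38, LPT 58, EDD 32 → minimum 32.

32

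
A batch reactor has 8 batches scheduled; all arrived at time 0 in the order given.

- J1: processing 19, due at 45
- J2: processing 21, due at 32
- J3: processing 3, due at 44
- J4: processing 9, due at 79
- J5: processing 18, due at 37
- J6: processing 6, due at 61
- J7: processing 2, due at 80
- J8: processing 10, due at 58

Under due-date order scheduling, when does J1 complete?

61

EDD (increasing due date): J2 J5 J3 J1 J8 J6 J4 J7.
J2: 0→21
J5: 21→39
J3: 39→42
J1: 42→61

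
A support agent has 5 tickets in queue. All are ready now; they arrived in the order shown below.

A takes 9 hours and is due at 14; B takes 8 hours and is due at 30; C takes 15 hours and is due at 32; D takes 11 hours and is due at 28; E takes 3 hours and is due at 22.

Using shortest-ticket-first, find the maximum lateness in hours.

SPT (increasing processing time): E B A D C.
E: 0→3, due 22, lateness -19
B: 3→11, due 30, lateness -19
A: 11→20, due 14, lateness 6
D: 20→31, due 28, lateness 3
C: 31→46, due 32, lateness 14
Maximum = 14.

14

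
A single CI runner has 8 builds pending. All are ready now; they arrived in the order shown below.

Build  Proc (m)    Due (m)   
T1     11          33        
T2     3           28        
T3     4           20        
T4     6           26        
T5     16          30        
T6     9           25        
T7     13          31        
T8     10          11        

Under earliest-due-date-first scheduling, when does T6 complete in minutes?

23

EDD (increasing due date): T8 T3 T6 T4 T2 T5 T7 T1.
T8: 0→10
T3: 10→14
T6: 14→23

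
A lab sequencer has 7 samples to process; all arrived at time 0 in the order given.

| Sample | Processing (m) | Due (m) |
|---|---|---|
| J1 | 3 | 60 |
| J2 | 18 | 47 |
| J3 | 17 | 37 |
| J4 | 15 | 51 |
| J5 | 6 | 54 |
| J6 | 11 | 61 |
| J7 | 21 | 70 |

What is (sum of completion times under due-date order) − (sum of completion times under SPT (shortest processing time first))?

98

EDD (increasing due date): J3 J2 J4 J5 J1 J6 J7.
J3: 0→17
J2: 17→35
J4: 35→50
J5: 50→56
J1: 56→59
J6: 59→70
J7: 70→91
Sum = 17+35+50+56+59+70+91 = 378.
SPT (increasing processing time): J1 J5 J6 J4 J3 J2 J7.
J1: 0→3
J5: 3→9
J6: 9→20
J4: 20→35
J3: 35→52
J2: 52→70
J7: 70→91
Sum = 3+9+20+35+52+70+91 = 280.
Difference = 378 − 280 = 98.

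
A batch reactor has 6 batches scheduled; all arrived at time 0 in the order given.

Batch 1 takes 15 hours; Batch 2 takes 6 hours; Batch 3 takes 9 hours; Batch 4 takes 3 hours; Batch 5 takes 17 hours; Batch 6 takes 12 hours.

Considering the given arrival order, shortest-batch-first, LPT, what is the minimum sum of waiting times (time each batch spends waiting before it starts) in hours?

105

FIFO (arrival order): Batch 1 Batch 2 Batch 3 Batch 4 Batch 5 Batch 6.
Batch 1: waits 0, runs 0→15
Batch 2: waits 15, runs 15→21
Batch 3: waits 21, runs 21→30
Batch 4: waits 30, runs 30→33
Batch 5: waits 33, runs 33→50
Batch 6: waits 50, runs 50→62
Sum = 0+15+21+30+33+50 = 149.
SPT (increasing processing time): Batch 4 Batch 2 Batch 3 Batch 6 Batch 1 Batch 5.
Batch 4: waits 0, runs 0→3
Batch 2: waits 3, runs 3→9
Batch 3: waits 9, runs 9→18
Batch 6: waits 18, runs 18→30
Batch 1: waits 30, runs 30→45
Batch 5: waits 45, runs 45→62
Sum = 0+3+9+18+30+45 = 105.
LPT (decreasing processing time): Batch 5 Batch 1 Batch 6 Batch 3 Batch 2 Batch 4.
Batch 5: waits 0, runs 0→17
Batch 1: waits 17, runs 17→32
Batch 6: waits 32, runs 32→44
Batch 3: waits 44, runs 44→53
Batch 2: waits 53, runs 53→59
Batch 4: waits 59, runs 59→62
Sum = 0+17+32+44+53+59 = 205.
FIFO 149, SPT 105, LPT 205 → minimum 105.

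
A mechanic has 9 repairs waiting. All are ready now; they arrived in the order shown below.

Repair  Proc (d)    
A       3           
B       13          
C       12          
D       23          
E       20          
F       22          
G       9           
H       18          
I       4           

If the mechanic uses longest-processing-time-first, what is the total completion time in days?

782

LPT (decreasing processing time): D F E H B C G I A.
D: 0→23
F: 23→45
E: 45→65
H: 65→83
B: 83→96
C: 96→108
G: 108→117
I: 117→121
A: 121→124
Sum = 23+45+65+83+96+108+117+121+124 = 782.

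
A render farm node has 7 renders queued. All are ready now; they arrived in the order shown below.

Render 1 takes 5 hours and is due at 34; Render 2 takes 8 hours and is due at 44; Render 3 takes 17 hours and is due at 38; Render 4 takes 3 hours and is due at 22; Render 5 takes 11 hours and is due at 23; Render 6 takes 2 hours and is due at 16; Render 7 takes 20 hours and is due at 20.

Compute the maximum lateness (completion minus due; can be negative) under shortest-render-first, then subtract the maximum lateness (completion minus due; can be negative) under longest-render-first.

SPT (increasing processing time): Render 6 Render 4 Render 1 Render 2 Render 5 Render 3 Render 7.
Render 6: 0→2, due 16, lateness -14
Render 4: 2→5, due 22, lateness -17
Render 1: 5→10, due 34, lateness -24
Render 2: 10→18, due 44, lateness -26
Render 5: 18→29, due 23, lateness 6
Render 3: 29→46, due 38, lateness 8
Render 7: 46→66, due 20, lateness 46
Maximum = 46.
LPT (decreasing processing time): Render 7 Render 3 Render 5 Render 2 Render 1 Render 4 Render 6.
Render 7: 0→20, due 20, lateness 0
Render 3: 20→37, due 38, lateness -1
Render 5: 37→48, due 23, lateness 25
Render 2: 48→56, due 44, lateness 12
Render 1: 56→61, due 34, lateness 27
Render 4: 61→64, due 22, lateness 42
Render 6: 64→66, due 16, lateness 50
Maximum = 50.
Difference = 46 − 50 = -4.

-4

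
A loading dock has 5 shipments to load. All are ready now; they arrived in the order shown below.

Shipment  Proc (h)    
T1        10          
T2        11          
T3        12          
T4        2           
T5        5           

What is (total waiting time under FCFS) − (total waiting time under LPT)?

FIFO (arrival order): T1 T2 T3 T4 T5.
T1: waits 0, runs 0→10
T2: waits 10, runs 10→21
T3: waits 21, runs 21→33
T4: waits 33, runs 33→35
T5: waits 35, runs 35→40
Sum = 0+10+21+33+35 = 99.
LPT (decreasing processing time): T3 T2 T1 T5 T4.
T3: waits 0, runs 0→12
T2: waits 12, runs 12→23
T1: waits 23, runs 23→33
T5: waits 33, runs 33→38
T4: waits 38, runs 38→40
Sum = 0+12+23+33+38 = 106.
Difference = 99 − 106 = -7.

-7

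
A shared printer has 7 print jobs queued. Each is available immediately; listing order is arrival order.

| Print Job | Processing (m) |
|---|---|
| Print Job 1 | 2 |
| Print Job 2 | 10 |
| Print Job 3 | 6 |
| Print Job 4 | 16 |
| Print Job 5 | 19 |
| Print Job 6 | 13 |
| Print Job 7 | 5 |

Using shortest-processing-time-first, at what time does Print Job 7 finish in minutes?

SPT (increasing processing time): Print Job 1 Print Job 7 Print Job 3 Print Job 2 Print Job 6 Print Job 4 Print Job 5.
Print Job 1: 0→2
Print Job 7: 2→7

7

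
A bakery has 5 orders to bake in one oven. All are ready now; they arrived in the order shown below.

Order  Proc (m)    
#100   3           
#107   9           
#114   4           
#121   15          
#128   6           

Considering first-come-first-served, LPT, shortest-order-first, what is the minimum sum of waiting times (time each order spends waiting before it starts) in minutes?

45

FIFO (arrival order): #100 #107 #114 #121 #128.
#100: waits 0, runs 0→3
#107: waits 3, runs 3→12
#114: waits 12, runs 12→16
#121: waits 16, runs 16→31
#128: waits 31, runs 31→37
Sum = 0+3+12+16+31 = 62.
LPT (decreasing processing time): #121 #107 #128 #114 #100.
#121: waits 0, runs 0→15
#107: waits 15, runs 15→24
#128: waits 24, runs 24→30
#114: waits 30, runs 30→34
#100: waits 34, runs 34→37
Sum = 0+15+24+30+34 = 103.
SPT (increasing processing time): #100 #114 #128 #107 #121.
#100: waits 0, runs 0→3
#114: waits 3, runs 3→7
#128: waits 7, runs 7→13
#107: waits 13, runs 13→22
#121: waits 22, runs 22→37
Sum = 0+3+7+13+22 = 45.
FIFO 62, LPT 103, SPT 45 → minimum 45.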